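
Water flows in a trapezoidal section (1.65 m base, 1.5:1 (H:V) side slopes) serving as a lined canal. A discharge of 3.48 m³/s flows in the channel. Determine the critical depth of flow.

y_c = 0.63 m

At critical depth, Q² T / (g A³) = 1, i.e. A³/T = Q²/g = 3.48²/9.81 = 1.234.
Try y = 0.456 m: A³/T = 0.3995 — short.
Try y = 0.746 m: A³/T = 2.267 — over.
Try y = 0.63 m: A³/T = 1.234 — ≈ 1.234.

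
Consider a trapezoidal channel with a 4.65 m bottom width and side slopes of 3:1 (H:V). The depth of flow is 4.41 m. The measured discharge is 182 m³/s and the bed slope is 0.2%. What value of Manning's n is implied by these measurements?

With bottom width b = 4.65 m and side slope z = 3: A = (b + zy)y = (4.65 + 3×4.41)×4.41 = 78.85 m²; P = b + 2y√(1+z²) = 4.65 + 2×4.41×3.162 = 32.54 m.
Hydraulic radius R = A/P = 78.85/32.54 = 2.423 m.
Rearranging Manning's equation: n = (1/Q) A R^(2/3) S^(1/2) = (1/182) × 78.85 × 2.423^(2/3) × √0.002 = 0.035.

n = 0.035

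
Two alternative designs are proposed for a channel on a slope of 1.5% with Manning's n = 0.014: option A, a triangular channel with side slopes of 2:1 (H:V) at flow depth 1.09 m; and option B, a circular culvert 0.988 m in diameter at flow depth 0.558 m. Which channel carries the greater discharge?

channel A

Channel A: For a triangular section with side slope z = 2: A = zy² = 2×1.09² = 2.376 m²; P = 2y√(1+z²) = 2×1.09×2.236 = 4.875 m. Hydraulic radius R = A/P = 2.376/4.875 = 0.4875 m. Q_A = (1/0.014)·2.376·0.4875^(2/3)·√0.015 = 12.88 m³/s.
Channel B: For a circular section of diameter D = 0.988 m at depth y = 0.558 m, the central angle is θ = 2 arccos(1 − 2y/D) = 3.401 rad. Then A = (D²/8)(θ − sin θ) = 0.4464 m² and P = Dθ/2 = 1.68 m. Hydraulic radius R = A/P = 0.4464/1.68 = 0.2657 m. Q_B = (1/0.014)·0.4464·0.2657^(2/3)·√0.015 = 1.614 m³/s.
Q_A = 12.88 m³/s vs Q_B = 1.614 m³/s, so channel A carries more.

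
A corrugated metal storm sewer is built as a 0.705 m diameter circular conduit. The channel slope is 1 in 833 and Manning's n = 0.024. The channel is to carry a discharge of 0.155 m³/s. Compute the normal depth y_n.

Manning's equation rearranged: A R^(2/3) = nQ / (1·√S) = 0.024 × 0.155 / (√0.0012) = 0.1074.
At y = 0.414 m: A R^(2/3) = 0.07975 — too small.
At y = 0.633 m: A R^(2/3) = 0.1307 — too large.
At y = 0.511 m: A R^(2/3) = 0.1074 — matches.

y_n = 0.511 m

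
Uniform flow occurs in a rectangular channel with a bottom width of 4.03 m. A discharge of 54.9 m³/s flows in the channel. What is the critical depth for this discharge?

y_c = 2.66 m

For a rectangular channel, critical depth y_c = (q²/g)^(1/3) where q = Q/b = 54.9/4.03 = 13.62 m²/s.
So y_c = (13.62²/9.81)^(1/3) = 2.66 m.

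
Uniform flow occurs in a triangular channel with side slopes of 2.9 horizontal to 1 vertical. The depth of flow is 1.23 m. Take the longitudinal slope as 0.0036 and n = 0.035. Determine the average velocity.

V = 1.19 m/s

For a triangular section with side slope z = 2.9: A = zy² = 2.9×1.23² = 4.387 m²; P = 2y√(1+z²) = 2×1.23×3.068 = 7.546 m.
Hydraulic radius R = A/P = 4.387/7.546 = 0.5814 m.
From Manning's equation, V = (1/n) R^(2/3) S^(1/2) = (1/0.035) × 0.5814^(2/3) × 0.0036^(1/2) = 1.19 m/s.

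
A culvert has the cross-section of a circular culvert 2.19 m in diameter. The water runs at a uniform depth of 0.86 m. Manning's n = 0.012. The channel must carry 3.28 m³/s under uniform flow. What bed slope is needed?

S = 0.0023

For a circular section of diameter D = 2.19 m at depth y = 0.86 m, the central angle is θ = 2 arccos(1 − 2y/D) = 2.709 rad. Then A = (D²/8)(θ − sin θ) = 1.373 m² and P = Dθ/2 = 2.966 m.
Hydraulic radius R = A/P = 1.373/2.966 = 0.4628 m.
From Manning's equation, S = [nQ / (1 A R^(2/3))]² = [0.012 × 3.28 / (1 × 1.373 × 0.4628^(2/3))]² = 0.0023.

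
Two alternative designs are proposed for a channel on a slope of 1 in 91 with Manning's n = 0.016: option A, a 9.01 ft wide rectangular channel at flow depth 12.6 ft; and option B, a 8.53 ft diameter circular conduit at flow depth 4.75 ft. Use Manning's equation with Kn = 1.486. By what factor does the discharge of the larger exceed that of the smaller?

4.46

Channel A: Flow area A = b·y = 9.01 × 12.6 = 113.5 ft². Wetted perimeter P = b + 2y = 9.01 + 2×12.6 = 34.21 ft. Hydraulic radius R = A/P = 113.5/34.21 = 3.319 ft. Q_A = (1.486/0.016)·113.5·3.319^(2/3)·√0.01099 = 2459 ft³/s.
Channel B: For a circular section of diameter D = 8.53 ft at depth y = 4.75 ft, the central angle is θ = 2 arccos(1 − 2y/D) = 3.37 rad. Then A = (D²/8)(θ − sin θ) = 32.7 ft² and P = Dθ/2 = 14.37 ft. Hydraulic radius R = A/P = 32.7/14.37 = 2.276 ft. Q_B = (1.486/0.016)·32.7·2.276^(2/3)·√0.01099 = 550.8 ft³/s.
The larger discharge is 2459 ft³/s and the smaller is 550.8 ft³/s; the ratio is 4.46.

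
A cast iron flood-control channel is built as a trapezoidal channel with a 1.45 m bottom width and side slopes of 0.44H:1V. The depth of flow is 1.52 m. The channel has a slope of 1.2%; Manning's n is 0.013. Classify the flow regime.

With bottom width b = 1.45 m and side slope z = 0.44: A = (b + zy)y = (1.45 + 0.44×1.52)×1.52 = 3.221 m²; P = b + 2y√(1+z²) = 1.45 + 2×1.52×1.093 = 4.771 m.
Hydraulic radius R = A/P = 3.221/4.771 = 0.675 m.
V = (1/n) R^(2/3) √S = (1/0.013) × 0.675^(2/3) × √0.012 = 6.484 m/s. Hydraulic depth D_h = A/T = 3.221/2.788 = 1.155 m.
Froude number Fr = V/√(g·D_h) = 6.484/√(9.81×1.155) = 1.93, which is greater than 1, so the flow is supercritical.

supercritical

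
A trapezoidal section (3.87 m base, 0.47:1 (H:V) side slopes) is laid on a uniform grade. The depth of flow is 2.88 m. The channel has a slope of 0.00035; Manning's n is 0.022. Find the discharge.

With bottom width b = 3.87 m and side slope z = 0.47: A = (b + zy)y = (3.87 + 0.47×2.88)×2.88 = 15.04 m²; P = b + 2y√(1+z²) = 3.87 + 2×2.88×1.105 = 10.23 m.
Hydraulic radius R = A/P = 15.04/10.23 = 1.47 m.
Manning's equation: Q = (1/n) A R^(2/3) S^(1/2) = (1/0.022) × 15.04 × 1.47^(2/3) × 0.00035^(1/2) = 16.5 m³/s.

Q = 16.5 m³/s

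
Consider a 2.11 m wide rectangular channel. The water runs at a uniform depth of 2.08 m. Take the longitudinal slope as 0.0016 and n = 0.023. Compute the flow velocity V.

V = 1.37 m/s

Flow area A = b·y = 2.11 × 2.08 = 4.389 m². Wetted perimeter P = b + 2y = 2.11 + 2×2.08 = 6.27 m.
Hydraulic radius R = A/P = 4.389/6.27 = 0.7 m.
From Manning's equation, V = (1/n) R^(2/3) S^(1/2) = (1/0.023) × 0.7^(2/3) × 0.0016^(1/2) = 1.37 m/s.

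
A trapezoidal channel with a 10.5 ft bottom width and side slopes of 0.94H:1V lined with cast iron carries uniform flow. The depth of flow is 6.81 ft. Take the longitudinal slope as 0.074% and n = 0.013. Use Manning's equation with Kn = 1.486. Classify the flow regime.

subcritical

With bottom width b = 10.5 ft and side slope z = 0.94: A = (b + zy)y = (10.5 + 0.94×6.81)×6.81 = 115.1 ft²; P = b + 2y√(1+z²) = 10.5 + 2×6.81×1.372 = 29.19 ft.
Hydraulic radius R = A/P = 115.1/29.19 = 3.943 ft.
V = (1.486/n) R^(2/3) √S = (1.486/0.013) × 3.943^(2/3) × √0.00074 = 7.76 ft/s. Hydraulic depth D_h = A/T = 115.1/23.3 = 4.939 ft.
Froude number Fr = V/√(g·D_h) = 7.76/√(32.2×4.939) = 0.615, which is less than 1, so the flow is subcritical.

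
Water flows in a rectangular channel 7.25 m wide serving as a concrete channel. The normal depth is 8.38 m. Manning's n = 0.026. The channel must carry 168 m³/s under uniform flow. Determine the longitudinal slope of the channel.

S = 0.0015

Flow area A = b·y = 7.25 × 8.38 = 60.76 m². Wetted perimeter P = b + 2y = 7.25 + 2×8.38 = 24.01 m.
Hydraulic radius R = A/P = 60.76/24.01 = 2.53 m.
From Manning's equation, S = [nQ / (1 A R^(2/3))]² = [0.026 × 168 / (1 × 60.76 × 2.53^(2/3))]² = 0.0015.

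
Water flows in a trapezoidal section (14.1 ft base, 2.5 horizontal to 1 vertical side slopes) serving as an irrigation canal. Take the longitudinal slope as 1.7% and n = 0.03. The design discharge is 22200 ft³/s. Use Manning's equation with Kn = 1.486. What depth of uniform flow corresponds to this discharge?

Manning's equation rearranged: A R^(2/3) = nQ / (1.486·√S) = 0.03 × 22200 / (1.486 × √0.017) = 3437.
Trying y = 18.8 ft: A R^(2/3) = 5317 — high.
Trying y = 15.6 ft: A R^(2/3) = 3435 — ≈ 3437.

y_n = 15.6 ft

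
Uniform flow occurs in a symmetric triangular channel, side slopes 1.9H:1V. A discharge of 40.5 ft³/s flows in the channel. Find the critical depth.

At critical depth, Q² T / (g A³) = 1, i.e. A³/T = Q²/g = 40.5²/32.2 = 50.94.
Try y = 2.37 ft: A³/T = 135 — high.
Try y = 1.59 ft: A³/T = 18.34 — low.
Try y = 1.95 ft: A³/T = 50.89 — close enough.

y_c = 1.95 ft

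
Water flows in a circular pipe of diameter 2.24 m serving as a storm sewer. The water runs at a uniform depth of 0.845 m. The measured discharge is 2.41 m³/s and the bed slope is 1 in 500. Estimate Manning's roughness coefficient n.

For a circular section of diameter D = 2.24 m at depth y = 0.845 m, the central angle is θ = 2 arccos(1 − 2y/D) = 2.645 rad. Then A = (D²/8)(θ − sin θ) = 1.361 m² and P = Dθ/2 = 2.963 m.
Hydraulic radius R = A/P = 1.361/2.963 = 0.4592 m.
Rearranging Manning's equation: n = (1/Q) A R^(2/3) S^(1/2) = (1/2.41) × 1.361 × 0.4592^(2/3) × √0.002 = 0.015.

n = 0.015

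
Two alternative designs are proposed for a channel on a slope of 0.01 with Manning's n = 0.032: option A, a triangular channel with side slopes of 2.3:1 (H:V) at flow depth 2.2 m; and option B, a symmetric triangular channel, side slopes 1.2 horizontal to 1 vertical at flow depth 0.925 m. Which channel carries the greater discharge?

channel A

Channel A: For a triangular section with side slope z = 2.3: A = zy² = 2.3×2.2² = 11.13 m²; P = 2y√(1+z²) = 2×2.2×2.508 = 11.04 m. Hydraulic radius R = A/P = 11.13/11.04 = 1.009 m. Q_A = (1/0.032)·11.13·1.009^(2/3)·√0.01 = 34.99 m³/s.
Channel B: For a triangular section with side slope z = 1.2: A = zy² = 1.2×0.925² = 1.027 m²; P = 2y√(1+z²) = 2×0.925×1.562 = 2.89 m. Hydraulic radius R = A/P = 1.027/2.89 = 0.3553 m. Q_B = (1/0.032)·1.027·0.3553^(2/3)·√0.01 = 1.61 m³/s.
Q_A = 34.99 m³/s vs Q_B = 1.61 m³/s, so channel A carries more.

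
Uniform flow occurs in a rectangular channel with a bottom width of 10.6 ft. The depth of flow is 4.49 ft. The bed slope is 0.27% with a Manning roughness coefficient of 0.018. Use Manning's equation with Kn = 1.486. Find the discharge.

Flow area A = b·y = 10.6 × 4.49 = 47.59 ft². Wetted perimeter P = b + 2y = 10.6 + 2×4.49 = 19.58 ft.
Hydraulic radius R = A/P = 47.59/19.58 = 2.431 ft.
Manning's equation: Q = (1.486/n) A R^(2/3) S^(1/2) = (1.486/0.018) × 47.59 × 2.431^(2/3) × 0.0027^(1/2) = 369 ft³/s.

Q = 369 ft³/s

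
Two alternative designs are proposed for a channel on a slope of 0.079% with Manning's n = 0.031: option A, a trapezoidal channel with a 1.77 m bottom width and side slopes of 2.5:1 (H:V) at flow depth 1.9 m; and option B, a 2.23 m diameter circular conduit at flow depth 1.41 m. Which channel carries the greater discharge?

channel A

Channel A: With bottom width b = 1.77 m and side slope z = 2.5: A = (b + zy)y = (1.77 + 2.5×1.9)×1.9 = 12.39 m²; P = b + 2y√(1+z²) = 1.77 + 2×1.9×2.693 = 12 m. Hydraulic radius R = A/P = 12.39/12 = 1.032 m. Q_A = (1/0.031)·12.39·1.032^(2/3)·√0.00079 = 11.47 m³/s.
Channel B: For a circular section of diameter D = 2.23 m at depth y = 1.41 m, the central angle is θ = 2 arccos(1 − 2y/D) = 3.677 rad. Then A = (D²/8)(θ − sin θ) = 2.603 m² and P = Dθ/2 = 4.1 m. Hydraulic radius R = A/P = 2.603/4.1 = 0.6349 m. Q_B = (1/0.031)·2.603·0.6349^(2/3)·√0.00079 = 1.743 m³/s.
Q_A = 11.47 m³/s vs Q_B = 1.743 m³/s, so channel A carries more.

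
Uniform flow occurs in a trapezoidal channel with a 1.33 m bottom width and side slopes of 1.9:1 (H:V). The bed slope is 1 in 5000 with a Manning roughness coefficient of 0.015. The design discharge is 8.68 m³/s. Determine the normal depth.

Manning's equation rearranged: A R^(2/3) = nQ / (1·√S) = 0.015 × 8.68 / (√0.0002) = 9.207.
Try y = 2.4 m: A R^(2/3) = 16.09 — high.
Try y = 1.6 m: A R^(2/3) = 6.287 — low.
Try y = 1.89 m: A R^(2/3) = 9.205 — ≈ 9.207.

y_n = 1.89 m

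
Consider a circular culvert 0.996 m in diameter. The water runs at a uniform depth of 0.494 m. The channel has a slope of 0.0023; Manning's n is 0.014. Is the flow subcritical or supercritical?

For a circular section of diameter D = 0.996 m at depth y = 0.494 m, the central angle is θ = 2 arccos(1 − 2y/D) = 3.126 rad. Then A = (D²/8)(θ − sin θ) = 0.3856 m² and P = Dθ/2 = 1.557 m.
Hydraulic radius R = A/P = 0.3856/1.557 = 0.2477 m.
V = (1/n) R^(2/3) √S = (1/0.014) × 0.2477^(2/3) × √0.0023 = 1.351 m/s. Hydraulic depth D_h = A/T = 0.3856/0.996 = 0.3871 m.
Froude number Fr = V/√(g·D_h) = 1.351/√(9.81×0.3871) = 0.693, which is less than 1, so the flow is subcritical.

subcritical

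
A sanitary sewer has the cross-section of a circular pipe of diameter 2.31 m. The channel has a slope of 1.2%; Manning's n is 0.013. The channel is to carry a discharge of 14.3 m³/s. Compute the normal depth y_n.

Manning's equation rearranged: A R^(2/3) = nQ / (1·√S) = 0.013 × 14.3 / (√0.012) = 1.697.
Try y = 1.02 m: A R^(2/3) = 1.171 — too small.
Try y = 1.42 m: A R^(2/3) = 2.026 — too large.
Try y = 1.27 m: A R^(2/3) = 1.701 — close enough.

y_n = 1.27 m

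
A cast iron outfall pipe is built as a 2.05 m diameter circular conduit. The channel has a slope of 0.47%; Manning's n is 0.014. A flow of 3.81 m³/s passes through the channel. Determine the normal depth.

y_n = 0.861 m

Manning's equation rearranged: A R^(2/3) = nQ / (1·√S) = 0.014 × 3.81 / (√0.0047) = 0.778.
Try y = 0.705 m: A R^(2/3) = 0.5377 — short.
Try y = 1.04 m: A R^(2/3) = 1.083 — over.
Try y = 0.861 m: A R^(2/3) = 0.7784 — ≈ 0.778.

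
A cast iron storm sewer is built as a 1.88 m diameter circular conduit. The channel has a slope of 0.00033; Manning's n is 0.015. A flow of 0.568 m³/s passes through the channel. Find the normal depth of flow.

Manning's equation rearranged: A R^(2/3) = nQ / (1·√S) = 0.015 × 0.568 / (√0.00033) = 0.469.
At y = 0.8 m: A R^(2/3) = 0.6326 — too large.
At y = 0.68 m: A R^(2/3) = 0.4693 — ≈ 0.469.

y_n = 0.68 m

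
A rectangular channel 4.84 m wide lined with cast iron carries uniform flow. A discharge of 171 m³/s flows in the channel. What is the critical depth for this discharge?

For a rectangular channel, critical depth y_c = (q²/g)^(1/3) where q = Q/b = 171/4.84 = 35.33 m²/s.
So y_c = (35.33²/9.81)^(1/3) = 5.03 m.

y_c = 5.03 m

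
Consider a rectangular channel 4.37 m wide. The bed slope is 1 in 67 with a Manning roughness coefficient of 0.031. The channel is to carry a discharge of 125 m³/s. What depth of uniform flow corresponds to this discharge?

Manning's equation rearranged: A R^(2/3) = nQ / (1·√S) = 0.031 × 125 / (√0.01493) = 31.72.
Trying y = 6.13 m: A R^(2/3) = 36.81 — too large.
Trying y = 4.18 m: A R^(2/3) = 23.24 — too small.
Trying y = 5.41 m: A R^(2/3) = 31.75 — ≈ 31.72.

y_n = 5.41 m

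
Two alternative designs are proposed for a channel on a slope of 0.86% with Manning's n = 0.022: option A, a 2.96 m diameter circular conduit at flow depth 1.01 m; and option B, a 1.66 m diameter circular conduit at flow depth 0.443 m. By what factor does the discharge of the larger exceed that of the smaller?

Channel A: For a circular section of diameter D = 2.96 m at depth y = 1.01 m, the central angle is θ = 2 arccos(1 − 2y/D) = 2.495 rad. Then A = (D²/8)(θ − sin θ) = 2.073 m² and P = Dθ/2 = 3.693 m. Hydraulic radius R = A/P = 2.073/3.693 = 0.5614 m. Q_A = (1/0.022)·2.073·0.5614^(2/3)·√0.0086 = 5.947 m³/s.
Channel B: For a circular section of diameter D = 1.66 m at depth y = 0.443 m, the central angle is θ = 2 arccos(1 − 2y/D) = 2.171 rad. Then A = (D²/8)(θ − sin θ) = 0.4638 m² and P = Dθ/2 = 1.802 m. Hydraulic radius R = A/P = 0.4638/1.802 = 0.2573 m. Q_B = (1/0.022)·0.4638·0.2573^(2/3)·√0.0086 = 0.791 m³/s.
The larger discharge is 5.947 m³/s and the smaller is 0.791 m³/s; the ratio is 7.52.

7.52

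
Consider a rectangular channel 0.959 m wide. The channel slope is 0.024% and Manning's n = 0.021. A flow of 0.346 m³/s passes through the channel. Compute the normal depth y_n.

y_n = 1.03 m

Manning's equation rearranged: A R^(2/3) = nQ / (1·√S) = 0.021 × 0.346 / (√0.00024) = 0.469.
At y = 1.12 m: A R^(2/3) = 0.5189 — high.
At y = 0.912 m: A R^(2/3) = 0.4043 — low.
At y = 1.03 m: A R^(2/3) = 0.469 — matches.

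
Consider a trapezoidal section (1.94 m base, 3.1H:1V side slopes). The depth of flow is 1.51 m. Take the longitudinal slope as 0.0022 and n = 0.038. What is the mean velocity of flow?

V = 1.11 m/s

With bottom width b = 1.94 m and side slope z = 3.1: A = (b + zy)y = (1.94 + 3.1×1.51)×1.51 = 9.998 m²; P = b + 2y√(1+z²) = 1.94 + 2×1.51×3.257 = 11.78 m.
Hydraulic radius R = A/P = 9.998/11.78 = 0.8489 m.
From Manning's equation, V = (1/n) R^(2/3) S^(1/2) = (1/0.038) × 0.8489^(2/3) × 0.0022^(1/2) = 1.11 m/s.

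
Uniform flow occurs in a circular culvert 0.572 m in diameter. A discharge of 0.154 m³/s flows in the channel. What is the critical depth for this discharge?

y_c = 0.256 m

At critical depth, Q² T / (g A³) = 1, i.e. A³/T = Q²/g = 0.154²/9.81 = 0.002418.
Try y = 0.213 m: A³/T = 0.001198 — low.
Try y = 0.256 m: A³/T = 0.002427 — ≈ 0.002418.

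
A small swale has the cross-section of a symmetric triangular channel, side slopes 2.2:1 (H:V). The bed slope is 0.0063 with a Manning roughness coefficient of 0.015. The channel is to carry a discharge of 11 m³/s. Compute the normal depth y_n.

y_n = 1.19 m

Manning's equation rearranged: A R^(2/3) = nQ / (1·√S) = 0.015 × 11 / (√0.0063) = 2.079.
At y = 1.41 m: A R^(2/3) = 3.254 — high.
At y = 1.19 m: A R^(2/3) = 2.07 — ≈ 2.079.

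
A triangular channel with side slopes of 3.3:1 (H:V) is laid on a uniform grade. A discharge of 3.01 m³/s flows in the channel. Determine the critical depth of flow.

At critical depth, Q² T / (g A³) = 1, i.e. A³/T = Q²/g = 3.01²/9.81 = 0.9236.
At y = 0.592 m: A³/T = 0.3959 — short.
At y = 0.838 m: A³/T = 2.25 — over.
At y = 0.701 m: A³/T = 0.9217 — close enough.

y_c = 0.701 m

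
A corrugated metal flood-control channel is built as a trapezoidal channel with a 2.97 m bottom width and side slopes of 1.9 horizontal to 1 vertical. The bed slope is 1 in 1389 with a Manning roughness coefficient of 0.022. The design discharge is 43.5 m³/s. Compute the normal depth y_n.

y_n = 2.98 m

Manning's equation rearranged: A R^(2/3) = nQ / (1·√S) = 0.022 × 43.5 / (√0.0007199) = 35.67.
Trying y = 3.42 m: A R^(2/3) = 48.52 — high.
Trying y = 2.98 m: A R^(2/3) = 35.65 — matches.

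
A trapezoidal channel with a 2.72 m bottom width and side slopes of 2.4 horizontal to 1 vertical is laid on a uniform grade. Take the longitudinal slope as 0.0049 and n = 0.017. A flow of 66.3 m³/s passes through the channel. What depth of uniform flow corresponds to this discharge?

Manning's equation rearranged: A R^(2/3) = nQ / (1·√S) = 0.017 × 66.3 / (√0.0049) = 16.1.
Try y = 1.68 m: A R^(2/3) = 11.27 — too small.
Try y = 2.25 m: A R^(2/3) = 21.39 — too large.
Try y = 1.98 m: A R^(2/3) = 16.11 — matches.

y_n = 1.98 m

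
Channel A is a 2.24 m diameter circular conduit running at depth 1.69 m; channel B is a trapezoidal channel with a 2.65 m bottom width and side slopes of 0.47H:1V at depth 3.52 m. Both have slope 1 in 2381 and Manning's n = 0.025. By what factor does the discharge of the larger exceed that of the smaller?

7.91

Channel A: For a circular section of diameter D = 2.24 m at depth y = 1.69 m, the central angle is θ = 2 arccos(1 − 2y/D) = 4.209 rad. Then A = (D²/8)(θ − sin θ) = 3.19 m² and P = Dθ/2 = 4.715 m. Hydraulic radius R = A/P = 3.19/4.715 = 0.6766 m. Q_A = (1/0.025)·3.19·0.6766^(2/3)·√0.00042 = 2.015 m³/s.
Channel B: With bottom width b = 2.65 m and side slope z = 0.47: A = (b + zy)y = (2.65 + 0.47×3.52)×3.52 = 15.15 m²; P = b + 2y√(1+z²) = 2.65 + 2×3.52×1.105 = 10.43 m. Hydraulic radius R = A/P = 15.15/10.43 = 1.453 m. Q_B = (1/0.025)·15.15·1.453^(2/3)·√0.00042 = 15.93 m³/s.
The larger discharge is 15.93 m³/s and the smaller is 2.015 m³/s; the ratio is 7.91.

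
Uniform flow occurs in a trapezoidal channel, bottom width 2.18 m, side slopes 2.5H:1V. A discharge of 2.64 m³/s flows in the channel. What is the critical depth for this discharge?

At critical depth, Q² T / (g A³) = 1, i.e. A³/T = Q²/g = 2.64²/9.81 = 0.7105.
Try y = 0.569 m: A³/T = 1.714 — over.
Try y = 0.37 m: A³/T = 0.3763 — short.
Try y = 0.444 m: A³/T = 0.7084 — matches.

y_c = 0.444 m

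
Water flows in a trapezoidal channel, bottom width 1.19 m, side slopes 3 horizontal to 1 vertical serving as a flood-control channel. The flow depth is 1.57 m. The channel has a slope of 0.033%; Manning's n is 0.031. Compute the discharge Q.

Q = 4.81 m³/s

With bottom width b = 1.19 m and side slope z = 3: A = (b + zy)y = (1.19 + 3×1.57)×1.57 = 9.263 m²; P = b + 2y√(1+z²) = 1.19 + 2×1.57×3.162 = 11.12 m.
Hydraulic radius R = A/P = 9.263/11.12 = 0.833 m.
Manning's equation: Q = (1/n) A R^(2/3) S^(1/2) = (1/0.031) × 9.263 × 0.833^(2/3) × 0.00033^(1/2) = 4.81 m³/s.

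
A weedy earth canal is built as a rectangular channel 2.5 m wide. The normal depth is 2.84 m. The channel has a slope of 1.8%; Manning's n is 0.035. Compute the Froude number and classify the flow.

Flow area A = b·y = 2.5 × 2.84 = 7.1 m². Wetted perimeter P = b + 2y = 2.5 + 2×2.84 = 8.18 m.
Hydraulic radius R = A/P = 7.1/8.18 = 0.868 m.
V = (1/n) R^(2/3) √S = (1/0.035) × 0.868^(2/3) × √0.018 = 3.488 m/s. Hydraulic depth D_h = A/T = 7.1/2.5 = 2.84 m.
Froude number Fr = V/√(g·D_h) = 3.488/√(9.81×2.84) = 0.661, which is less than 1, so the flow is subcritical.

subcritical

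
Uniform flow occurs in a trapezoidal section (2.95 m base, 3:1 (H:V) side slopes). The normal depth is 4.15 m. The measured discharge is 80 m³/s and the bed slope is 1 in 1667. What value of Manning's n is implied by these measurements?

n = 0.033

With bottom width b = 2.95 m and side slope z = 3: A = (b + zy)y = (2.95 + 3×4.15)×4.15 = 63.91 m²; P = b + 2y√(1+z²) = 2.95 + 2×4.15×3.162 = 29.2 m.
Hydraulic radius R = A/P = 63.91/29.2 = 2.189 m.
Rearranging Manning's equation: n = (1/Q) A R^(2/3) S^(1/2) = (1/80) × 63.91 × 2.189^(2/3) × √0.0005999 = 0.033.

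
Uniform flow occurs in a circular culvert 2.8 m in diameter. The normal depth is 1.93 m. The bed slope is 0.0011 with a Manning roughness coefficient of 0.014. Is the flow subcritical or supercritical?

For a circular section of diameter D = 2.8 m at depth y = 1.93 m, the central angle is θ = 2 arccos(1 − 2y/D) = 3.918 rad. Then A = (D²/8)(θ − sin θ) = 4.527 m² and P = Dθ/2 = 5.485 m.
Hydraulic radius R = A/P = 4.527/5.485 = 0.8252 m.
V = (1/n) R^(2/3) √S = (1/0.014) × 0.8252^(2/3) × √0.0011 = 2.084 m/s. Hydraulic depth D_h = A/T = 4.527/2.592 = 1.747 m.
Froude number Fr = V/√(g·D_h) = 2.084/√(9.81×1.747) = 0.504, which is less than 1, so the flow is subcritical.

subcritical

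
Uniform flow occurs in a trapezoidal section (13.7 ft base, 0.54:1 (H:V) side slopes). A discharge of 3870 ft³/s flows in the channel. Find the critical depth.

y_c = 11.5 ft

At critical depth, Q² T / (g A³) = 1, i.e. A³/T = Q²/g = 3870²/32.2 = 465100.
At y = 14.2 ft: A³/T = 962100 — high.
At y = 8.84 ft: A³/T = 187300 — low.
At y = 11.5 ft: A³/T = 459600 — matches.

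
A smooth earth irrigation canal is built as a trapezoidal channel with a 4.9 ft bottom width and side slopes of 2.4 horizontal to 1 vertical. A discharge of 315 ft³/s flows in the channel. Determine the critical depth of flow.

At critical depth, Q² T / (g A³) = 1, i.e. A³/T = Q²/g = 315²/32.2 = 3082.
Trying y = 3.48 ft: A³/T = 4540 — too large.
Trying y = 3.17 ft: A³/T = 3099 — close enough.

y_c = 3.17 ft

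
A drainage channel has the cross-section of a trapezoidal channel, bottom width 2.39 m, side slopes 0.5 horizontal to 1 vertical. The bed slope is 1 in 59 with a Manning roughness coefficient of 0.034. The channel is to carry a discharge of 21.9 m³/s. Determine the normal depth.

Manning's equation rearranged: A R^(2/3) = nQ / (1·√S) = 0.034 × 21.9 / (√0.01695) = 5.719.
At y = 2.26 m: A R^(2/3) = 8.316 — too large.
At y = 1.43 m: A R^(2/3) = 3.809 — too small.
At y = 1.82 m: A R^(2/3) = 5.721 — close enough.

y_n = 1.82 m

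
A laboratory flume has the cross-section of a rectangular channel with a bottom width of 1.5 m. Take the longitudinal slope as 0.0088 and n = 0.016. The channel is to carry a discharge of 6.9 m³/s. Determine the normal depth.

Manning's equation rearranged: A R^(2/3) = nQ / (1·√S) = 0.016 × 6.9 / (√0.0088) = 1.177.
At y = 1.64 m: A R^(2/3) = 1.58 — high.
At y = 0.969 m: A R^(2/3) = 0.8188 — low.
At y = 1.29 m: A R^(2/3) = 1.177 — ≈ 1.177.

y_n = 1.29 m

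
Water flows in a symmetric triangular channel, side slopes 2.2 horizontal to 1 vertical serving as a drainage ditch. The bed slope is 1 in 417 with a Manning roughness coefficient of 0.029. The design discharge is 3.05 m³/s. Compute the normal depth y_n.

y_n = 1.13 m

Manning's equation rearranged: A R^(2/3) = nQ / (1·√S) = 0.029 × 3.05 / (√0.002398) = 1.806.
Try y = 1.4 m: A R^(2/3) = 3.193 — too large.
Try y = 0.854 m: A R^(2/3) = 0.8546 — too small.
Try y = 1.13 m: A R^(2/3) = 1.803 — ≈ 1.806.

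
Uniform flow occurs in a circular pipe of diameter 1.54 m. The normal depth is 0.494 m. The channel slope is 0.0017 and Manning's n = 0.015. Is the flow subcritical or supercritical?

For a circular section of diameter D = 1.54 m at depth y = 0.494 m, the central angle is θ = 2 arccos(1 − 2y/D) = 2.408 rad. Then A = (D²/8)(θ − sin θ) = 0.5156 m² and P = Dθ/2 = 1.854 m.
Hydraulic radius R = A/P = 0.5156/1.854 = 0.278 m.
V = (1/n) R^(2/3) √S = (1/0.015) × 0.278^(2/3) × √0.0017 = 1.171 m/s. Hydraulic depth D_h = A/T = 0.5156/1.438 = 0.3586 m.
Froude number Fr = V/√(g·D_h) = 1.171/√(9.81×0.3586) = 0.624, which is less than 1, so the flow is subcritical.

subcritical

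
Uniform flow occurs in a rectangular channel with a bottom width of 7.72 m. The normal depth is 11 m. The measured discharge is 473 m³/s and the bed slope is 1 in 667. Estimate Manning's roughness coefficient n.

Flow area A = b·y = 7.72 × 11 = 84.92 m². Wetted perimeter P = b + 2y = 7.72 + 2×11 = 29.72 m.
Hydraulic radius R = A/P = 84.92/29.72 = 2.857 m.
Rearranging Manning's equation: n = (1/Q) A R^(2/3) S^(1/2) = (1/473) × 84.92 × 2.857^(2/3) × √0.001499 = 0.014.

n = 0.014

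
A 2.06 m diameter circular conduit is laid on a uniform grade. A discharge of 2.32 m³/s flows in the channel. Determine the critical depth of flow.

y_c = 0.713 m

At critical depth, Q² T / (g A³) = 1, i.e. A³/T = Q²/g = 2.32²/9.81 = 0.5487.
At y = 0.855 m: A³/T = 1.102 — over.
At y = 0.713 m: A³/T = 0.5477 — matches.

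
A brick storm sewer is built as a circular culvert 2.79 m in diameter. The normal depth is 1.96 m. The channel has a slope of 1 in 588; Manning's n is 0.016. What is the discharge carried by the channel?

Q = 10.4 m³/s

For a circular section of diameter D = 2.79 m at depth y = 1.96 m, the central angle is θ = 2 arccos(1 − 2y/D) = 3.976 rad. Then A = (D²/8)(θ − sin θ) = 4.589 m² and P = Dθ/2 = 5.546 m.
Hydraulic radius R = A/P = 4.589/5.546 = 0.8274 m.
Manning's equation: Q = (1/n) A R^(2/3) S^(1/2) = (1/0.016) × 4.589 × 0.8274^(2/3) × 0.001701^(1/2) = 10.4 m³/s.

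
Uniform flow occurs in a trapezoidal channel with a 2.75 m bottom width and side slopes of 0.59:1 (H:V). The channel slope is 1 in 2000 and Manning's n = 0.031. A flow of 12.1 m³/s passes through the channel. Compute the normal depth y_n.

Manning's equation rearranged: A R^(2/3) = nQ / (1·√S) = 0.031 × 12.1 / (√0.0005) = 16.77.
Try y = 2.1 m: A R^(2/3) = 8.918 — short.
Try y = 3.54 m: A R^(2/3) = 23.05 — over.
Try y = 2.98 m: A R^(2/3) = 16.73 — ≈ 16.77.

y_n = 2.98 m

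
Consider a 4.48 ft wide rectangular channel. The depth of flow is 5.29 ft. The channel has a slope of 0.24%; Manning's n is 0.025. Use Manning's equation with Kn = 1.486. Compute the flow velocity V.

V = 3.94 ft/s

Flow area A = b·y = 4.48 × 5.29 = 23.7 ft². Wetted perimeter P = b + 2y = 4.48 + 2×5.29 = 15.06 ft.
Hydraulic radius R = A/P = 23.7/15.06 = 1.574 ft.
From Manning's equation, V = (1.486/n) R^(2/3) S^(1/2) = (1.486/0.025) × 1.574^(2/3) × 0.0024^(1/2) = 3.94 ft/s.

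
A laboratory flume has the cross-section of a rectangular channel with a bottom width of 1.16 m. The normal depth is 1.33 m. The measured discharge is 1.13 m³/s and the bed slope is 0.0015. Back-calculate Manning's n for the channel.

n = 0.0289

Flow area A = b·y = 1.16 × 1.33 = 1.543 m². Wetted perimeter P = b + 2y = 1.16 + 2×1.33 = 3.82 m.
Hydraulic radius R = A/P = 1.543/3.82 = 0.4039 m.
Rearranging Manning's equation: n = (1/Q) A R^(2/3) S^(1/2) = (1/1.13) × 1.543 × 0.4039^(2/3) × √0.0015 = 0.0289.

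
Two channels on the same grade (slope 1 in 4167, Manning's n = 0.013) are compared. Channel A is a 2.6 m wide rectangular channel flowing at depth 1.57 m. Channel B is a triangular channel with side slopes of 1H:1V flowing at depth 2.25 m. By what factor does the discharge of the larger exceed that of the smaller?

Channel A: Flow area A = b·y = 2.6 × 1.57 = 4.082 m². Wetted perimeter P = b + 2y = 2.6 + 2×1.57 = 5.74 m. Hydraulic radius R = A/P = 4.082/5.74 = 0.7111 m. Q_A = (1/0.013)·4.082·0.7111^(2/3)·√0.00024 = 3.875 m³/s.
Channel B: For a triangular section with side slope z = 1: A = zy² = 1×2.25² = 5.062 m²; P = 2y√(1+z²) = 2×2.25×1.414 = 6.364 m. Hydraulic radius R = A/P = 5.062/6.364 = 0.7955 m. Q_B = (1/0.013)·5.062·0.7955^(2/3)·√0.00024 = 5.179 m³/s.
The larger discharge is 5.179 m³/s and the smaller is 3.875 m³/s; the ratio is 1.34.

1.34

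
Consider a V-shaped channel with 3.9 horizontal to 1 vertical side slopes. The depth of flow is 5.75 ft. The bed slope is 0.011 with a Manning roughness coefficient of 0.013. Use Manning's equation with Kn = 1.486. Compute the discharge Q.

Q = 3060 ft³/s

For a triangular section with side slope z = 3.9: A = zy² = 3.9×5.75² = 128.9 ft²; P = 2y√(1+z²) = 2×5.75×4.026 = 46.3 ft.
Hydraulic radius R = A/P = 128.9/46.3 = 2.785 ft.
Manning's equation: Q = (1.486/n) A R^(2/3) S^(1/2) = (1.486/0.013) × 128.9 × 2.785^(2/3) × 0.011^(1/2) = 3060 ft³/s.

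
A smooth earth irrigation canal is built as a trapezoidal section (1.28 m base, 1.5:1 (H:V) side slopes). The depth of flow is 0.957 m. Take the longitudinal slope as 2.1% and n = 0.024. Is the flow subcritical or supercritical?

supercritical

With bottom width b = 1.28 m and side slope z = 1.5: A = (b + zy)y = (1.28 + 1.5×0.957)×0.957 = 2.599 m²; P = b + 2y√(1+z²) = 1.28 + 2×0.957×1.803 = 4.731 m.
Hydraulic radius R = A/P = 2.599/4.731 = 0.5494 m.
V = (1/n) R^(2/3) √S = (1/0.024) × 0.5494^(2/3) × √0.021 = 4.05 m/s. Hydraulic depth D_h = A/T = 2.599/4.151 = 0.626 m.
Froude number Fr = V/√(g·D_h) = 4.05/√(9.81×0.626) = 1.63, which is greater than 1, so the flow is supercritical.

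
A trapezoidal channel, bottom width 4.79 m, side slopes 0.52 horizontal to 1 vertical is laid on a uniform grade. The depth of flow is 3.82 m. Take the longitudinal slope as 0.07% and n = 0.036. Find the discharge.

Q = 29.5 m³/s

With bottom width b = 4.79 m and side slope z = 0.52: A = (b + zy)y = (4.79 + 0.52×3.82)×3.82 = 25.89 m²; P = b + 2y√(1+z²) = 4.79 + 2×3.82×1.127 = 13.4 m.
Hydraulic radius R = A/P = 25.89/13.4 = 1.932 m.
Manning's equation: Q = (1/n) A R^(2/3) S^(1/2) = (1/0.036) × 25.89 × 1.932^(2/3) × 0.0007^(1/2) = 29.5 m³/s.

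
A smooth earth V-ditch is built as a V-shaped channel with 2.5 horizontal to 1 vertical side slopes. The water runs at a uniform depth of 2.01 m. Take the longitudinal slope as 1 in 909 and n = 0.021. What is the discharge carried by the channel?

Q = 15.2 m³/s

For a triangular section with side slope z = 2.5: A = zy² = 2.5×2.01² = 10.1 m²; P = 2y√(1+z²) = 2×2.01×2.693 = 10.82 m.
Hydraulic radius R = A/P = 10.1/10.82 = 0.9331 m.
Manning's equation: Q = (1/n) A R^(2/3) S^(1/2) = (1/0.021) × 10.1 × 0.9331^(2/3) × 0.0011^(1/2) = 15.2 m³/s.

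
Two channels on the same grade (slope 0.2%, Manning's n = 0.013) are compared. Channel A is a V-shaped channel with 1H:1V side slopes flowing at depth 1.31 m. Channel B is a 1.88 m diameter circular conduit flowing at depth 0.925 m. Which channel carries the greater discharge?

Channel A: For a triangular section with side slope z = 1: A = zy² = 1×1.31² = 1.716 m²; P = 2y√(1+z²) = 2×1.31×1.414 = 3.705 m. Hydraulic radius R = A/P = 1.716/3.705 = 0.4632 m. Q_A = (1/0.013)·1.716·0.4632^(2/3)·√0.002 = 3.534 m³/s.
Channel B: For a circular section of diameter D = 1.88 m at depth y = 0.925 m, the central angle is θ = 2 arccos(1 − 2y/D) = 3.11 rad. Then A = (D²/8)(θ − sin θ) = 1.36 m² and P = Dθ/2 = 2.923 m. Hydraulic radius R = A/P = 1.36/2.923 = 0.4652 m. Q_B = (1/0.013)·1.36·0.4652^(2/3)·√0.002 = 2.808 m³/s.
Q_A = 3.534 m³/s vs Q_B = 2.808 m³/s, so channel A carries more.

channel A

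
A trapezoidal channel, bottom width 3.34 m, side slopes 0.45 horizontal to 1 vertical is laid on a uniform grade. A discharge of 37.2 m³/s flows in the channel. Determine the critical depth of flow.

At critical depth, Q² T / (g A³) = 1, i.e. A³/T = Q²/g = 37.2²/9.81 = 141.1.
At y = 1.54 m: A³/T = 50.69 — low.
At y = 2.39 m: A³/T = 214 — high.
At y = 2.11 m: A³/T = 141.5 — ≈ 141.1.

y_c = 2.11 m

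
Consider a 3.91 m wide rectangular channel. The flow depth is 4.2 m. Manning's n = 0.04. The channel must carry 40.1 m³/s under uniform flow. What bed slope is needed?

S = 0.0065

Flow area A = b·y = 3.91 × 4.2 = 16.42 m². Wetted perimeter P = b + 2y = 3.91 + 2×4.2 = 12.31 m.
Hydraulic radius R = A/P = 16.42/12.31 = 1.334 m.
From Manning's equation, S = [nQ / (1 A R^(2/3))]² = [0.04 × 40.1 / (1 × 16.42 × 1.334^(2/3))]² = 0.0065.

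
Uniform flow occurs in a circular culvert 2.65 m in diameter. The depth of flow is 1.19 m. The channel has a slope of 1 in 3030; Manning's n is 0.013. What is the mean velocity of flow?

For a circular section of diameter D = 2.65 m at depth y = 1.19 m, the central angle is θ = 2 arccos(1 − 2y/D) = 2.937 rad. Then A = (D²/8)(θ − sin θ) = 2.401 m² and P = Dθ/2 = 3.892 m.
Hydraulic radius R = A/P = 2.401/3.892 = 0.6168 m.
From Manning's equation, V = (1/n) R^(2/3) S^(1/2) = (1/0.013) × 0.6168^(2/3) × 0.00033^(1/2) = 1.01 m/s.

V = 1.01 m/s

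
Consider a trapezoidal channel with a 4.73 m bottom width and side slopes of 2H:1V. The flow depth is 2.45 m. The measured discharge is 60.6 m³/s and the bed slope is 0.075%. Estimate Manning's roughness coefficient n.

n = 0.014

With bottom width b = 4.73 m and side slope z = 2: A = (b + zy)y = (4.73 + 2×2.45)×2.45 = 23.59 m²; P = b + 2y√(1+z²) = 4.73 + 2×2.45×2.236 = 15.69 m.
Hydraulic radius R = A/P = 23.59/15.69 = 1.504 m.
Rearranging Manning's equation: n = (1/Q) A R^(2/3) S^(1/2) = (1/60.6) × 23.59 × 1.504^(2/3) × √0.00075 = 0.014.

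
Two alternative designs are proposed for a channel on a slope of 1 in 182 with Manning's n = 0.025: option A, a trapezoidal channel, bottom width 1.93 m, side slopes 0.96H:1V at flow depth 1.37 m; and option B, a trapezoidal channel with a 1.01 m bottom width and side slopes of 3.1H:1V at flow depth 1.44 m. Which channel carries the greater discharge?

channel B

Channel A: With bottom width b = 1.93 m and side slope z = 0.96: A = (b + zy)y = (1.93 + 0.96×1.37)×1.37 = 4.446 m²; P = b + 2y√(1+z²) = 1.93 + 2×1.37×1.386 = 5.728 m. Hydraulic radius R = A/P = 4.446/5.728 = 0.7761 m. Q_A = (1/0.025)·4.446·0.7761^(2/3)·√0.005495 = 11.13 m³/s.
Channel B: With bottom width b = 1.01 m and side slope z = 3.1: A = (b + zy)y = (1.01 + 3.1×1.44)×1.44 = 7.883 m²; P = b + 2y√(1+z²) = 1.01 + 2×1.44×3.257 = 10.39 m. Hydraulic radius R = A/P = 7.883/10.39 = 0.7586 m. Q_B = (1/0.025)·7.883·0.7586^(2/3)·√0.005495 = 19.44 m³/s.
Q_A = 11.13 m³/s vs Q_B = 19.44 m³/s, so channel B carries more.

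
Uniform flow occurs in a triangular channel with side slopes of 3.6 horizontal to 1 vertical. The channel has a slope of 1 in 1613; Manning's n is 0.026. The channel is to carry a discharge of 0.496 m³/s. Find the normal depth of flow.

y_n = 0.58 m

Manning's equation rearranged: A R^(2/3) = nQ / (1·√S) = 0.026 × 0.496 / (√0.00062) = 0.5179.
Trying y = 0.404 m: A R^(2/3) = 0.1973 — low.
Trying y = 0.636 m: A R^(2/3) = 0.6618 — high.
Trying y = 0.58 m: A R^(2/3) = 0.5176 — close enough.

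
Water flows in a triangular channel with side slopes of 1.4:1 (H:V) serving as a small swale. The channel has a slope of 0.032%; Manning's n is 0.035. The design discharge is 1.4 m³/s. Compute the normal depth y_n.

y_n = 1.61 m

Manning's equation rearranged: A R^(2/3) = nQ / (1·√S) = 0.035 × 1.4 / (√0.00032) = 2.739.
Try y = 1.34 m: A R^(2/3) = 1.678 — too small.
Try y = 1.95 m: A R^(2/3) = 4.562 — too large.
Try y = 1.61 m: A R^(2/3) = 2.737 — ≈ 2.739.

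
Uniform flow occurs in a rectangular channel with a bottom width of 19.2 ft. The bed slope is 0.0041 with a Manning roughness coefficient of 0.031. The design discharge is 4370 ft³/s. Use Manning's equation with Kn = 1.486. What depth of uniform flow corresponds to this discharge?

y_n = 21.1 ft

Manning's equation rearranged: A R^(2/3) = nQ / (1.486·√S) = 0.031 × 4370 / (1.486 × √0.0041) = 1424.
Try y = 17.1 ft: A R^(2/3) = 1102 — low.
Try y = 25.4 ft: A R^(2/3) = 1779 — high.
Try y = 21.1 ft: A R^(2/3) = 1425 — close enough.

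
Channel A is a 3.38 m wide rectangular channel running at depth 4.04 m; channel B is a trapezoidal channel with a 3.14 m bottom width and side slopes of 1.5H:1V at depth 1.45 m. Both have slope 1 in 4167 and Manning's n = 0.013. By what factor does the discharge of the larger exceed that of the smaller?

Channel A: Flow area A = b·y = 3.38 × 4.04 = 13.66 m². Wetted perimeter P = b + 2y = 3.38 + 2×4.04 = 11.46 m. Hydraulic radius R = A/P = 13.66/11.46 = 1.192 m. Q_A = (1/0.013)·13.66·1.192^(2/3)·√0.00024 = 18.29 m³/s.
Channel B: With bottom width b = 3.14 m and side slope z = 1.5: A = (b + zy)y = (3.14 + 1.5×1.45)×1.45 = 7.707 m²; P = b + 2y√(1+z²) = 3.14 + 2×1.45×1.803 = 8.368 m. Hydraulic radius R = A/P = 7.707/8.368 = 0.921 m. Q_B = (1/0.013)·7.707·0.921^(2/3)·√0.00024 = 8.693 m³/s.
The larger discharge is 18.29 m³/s and the smaller is 8.693 m³/s; the ratio is 2.1.

2.1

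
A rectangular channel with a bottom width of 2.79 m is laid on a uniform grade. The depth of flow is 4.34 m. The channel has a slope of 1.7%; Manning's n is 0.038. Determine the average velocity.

Flow area A = b·y = 2.79 × 4.34 = 12.11 m². Wetted perimeter P = b + 2y = 2.79 + 2×4.34 = 11.47 m.
Hydraulic radius R = A/P = 12.11/11.47 = 1.056 m.
From Manning's equation, V = (1/n) R^(2/3) S^(1/2) = (1/0.038) × 1.056^(2/3) × 0.017^(1/2) = 3.56 m/s.

V = 3.56 m/s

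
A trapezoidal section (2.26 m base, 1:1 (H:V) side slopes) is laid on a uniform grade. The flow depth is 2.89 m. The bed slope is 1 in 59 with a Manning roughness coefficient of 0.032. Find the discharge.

Q = 76.7 m³/s

With bottom width b = 2.26 m and side slope z = 1: A = (b + zy)y = (2.26 + 1×2.89)×2.89 = 14.88 m²; P = b + 2y√(1+z²) = 2.26 + 2×2.89×1.414 = 10.43 m.
Hydraulic radius R = A/P = 14.88/10.43 = 1.426 m.
Manning's equation: Q = (1/n) A R^(2/3) S^(1/2) = (1/0.032) × 14.88 × 1.426^(2/3) × 0.01695^(1/2) = 76.7 m³/s.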